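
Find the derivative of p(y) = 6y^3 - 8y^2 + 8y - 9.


Apply the power rule term by term:
  d/dy(6y^3) = 18y^2
  d/dy(-8y^2) = -16y
  d/dy(8y) = 8
  d/dy(-9) = 0
p'(y) = 18y^2 - 16y + 8


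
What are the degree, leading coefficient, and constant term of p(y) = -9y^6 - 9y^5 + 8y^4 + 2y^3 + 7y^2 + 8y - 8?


Highest power of y is 6, with coefficient -9. Constant term is -8.
Degree = 6, leading coefficient = -9, constant term = -8


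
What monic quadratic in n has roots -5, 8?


p(n) = (n + 5)(n - 8)
Expand: n^2 - 3n - 40


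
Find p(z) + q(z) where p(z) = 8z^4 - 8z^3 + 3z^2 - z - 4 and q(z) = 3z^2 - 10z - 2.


Align terms by degree and add:
  8z^4 - 8z^3 + 3z^2 - z - 4
+ 3z^2 - 10z - 2
= 8z^4 - 8z^3 + 6z^2 - 11z - 6


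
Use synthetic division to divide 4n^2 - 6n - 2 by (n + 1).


Synthetic division with c = -1. Coefficients: 4, -6, -2
Bring down 4.
  4 * -1 = -4; -4 - 6 = -10
  -10 * -1 = 10; 10 - 2 = 8
Quotient: 4n - 10, Remainder: 8


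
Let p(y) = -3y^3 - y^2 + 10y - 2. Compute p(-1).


Using direct substitution:
  -3 * (-1)^3 = 3
  -1 * (-1)^2 = -1
  10 * (-1)^1 = -10
  constant: -2
Sum = 3 - 1 - 10 - 2 = -10


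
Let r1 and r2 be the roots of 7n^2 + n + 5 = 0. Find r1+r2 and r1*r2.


For an^2+bn+c=0: sum = -b/a, product = c/a.
a=7, b=1, c=5
Sum = -(1)/7 = -1/7
Product = (5)/7 = 5/7


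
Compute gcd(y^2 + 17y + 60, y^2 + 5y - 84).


Factor each:
  y^2 + 17y + 60 = (y + 12)(y + 5)
  y^2 + 5y - 84 = (y + 12)(y - 7)
Common monic factor: y + 12


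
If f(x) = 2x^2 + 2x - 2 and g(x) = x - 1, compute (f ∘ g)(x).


Substitute g(x) into f:
f(g(x)) = 2*(x - 1)^2 + 2*(x - 1) + (-2)
(x - 1)^2 = x^2 - 2x + 1
Expand and combine: 2x^2 - 2x - 2


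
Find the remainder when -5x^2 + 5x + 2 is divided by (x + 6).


By the Remainder Theorem, the remainder equals p(-6):
  -5*(-6)^2 = -180
  5*(-6)^1 = -30
  constant: 2
Sum: -180 - 30 + 2 = -208


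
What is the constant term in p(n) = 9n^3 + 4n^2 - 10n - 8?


Read off the constant term: -8


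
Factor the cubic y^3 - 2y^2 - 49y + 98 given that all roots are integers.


Try integer roots (divisors of 98). y=2: p(2)=0.
Divide out (y - 2): quotient is y^2 - 49.
Factor the quadratic: (y + 7)(y - 7)
Result: (y - 2)(y + 7)(y - 7)


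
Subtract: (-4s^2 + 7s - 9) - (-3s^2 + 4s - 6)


Distribute the minus sign:
  (-4s^2 + 7s - 9)
- (-3s^2 + 4s - 6)
Negate second polynomial: 3s^2 - 4s + 6
Add: -s^2 + 3s - 3


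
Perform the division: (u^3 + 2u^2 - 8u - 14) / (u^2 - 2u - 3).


(u^3 + 2u^2 - 8u - 14) / (u^2 - 2u - 3)
Step 1: u * (u^2 - 2u - 3) = u^3 - 2u^2 - 3u; subtract.
Step 2: 4 * (u^2 - 2u - 3) = 4u^2 - 8u - 12; subtract.
Quotient: u + 4, Remainder: 3u - 2


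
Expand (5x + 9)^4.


Expand (5x + 9)^4 by repeated multiplication:
  (5x + 9)^2 = 25x^2 + 90x + 81
  (5x + 9)^3 = 125x^3 + 675x^2 + 1215x + 729
= 625x^4 + 4500x^3 + 12150x^2 + 14580x + 6561


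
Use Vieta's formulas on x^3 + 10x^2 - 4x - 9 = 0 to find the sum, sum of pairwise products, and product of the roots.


Monic cubic x^3+bx^2+cx+d=0: sum=-b, pairwise sum=c, product=-d.
b=10, c=-4, d=-9
r1+r2+r3 = -10
r1r2+r1r3+r2r3 = -4
r1r2r3 = 9


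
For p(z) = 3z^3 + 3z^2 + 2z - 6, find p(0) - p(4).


p(0) = -6
p(4) = 242
p(0) - p(4) = -6 - 242 = -248


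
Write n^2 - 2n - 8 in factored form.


Roots satisfy r1 + r2 = -b/a = 2 and r1*r2 = c/a = -8.
So r1 = -2, r2 = 4.
n^2 - 2n - 8 = (n - r1)(n - r2) = (n + 2)(n - 4)


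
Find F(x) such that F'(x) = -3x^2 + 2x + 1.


Reverse power rule on each term:
  ∫ -3x^2 dx = -x^3
  ∫ 2x dx = x^2
  ∫ 1 dx = x
F(x) = -x^3 + x^2 + x + C


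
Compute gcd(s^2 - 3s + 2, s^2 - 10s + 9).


Factor each:
  s^2 - 3s + 2 = (s - 1)(s - 2)
  s^2 - 10s + 9 = (s - 1)(s - 9)
Common monic factor: s - 1


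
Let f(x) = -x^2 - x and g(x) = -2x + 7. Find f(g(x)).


Substitute g(x) into f:
f(g(x)) = -1*(-2x + 7)^2 + (-1)*(-2x + 7)
(-2x + 7)^2 = 4x^2 - 28x + 49
Expand and combine: -4x^2 + 30x - 56


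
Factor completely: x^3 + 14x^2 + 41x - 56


Try integer roots (divisors of -56). x=-8: p(-8)=0.
Divide out (x + 8): quotient is x^2 + 6x - 7.
Factor the quadratic: (x - 1)(x + 7)
Result: (x + 8)(x - 1)(x + 7)


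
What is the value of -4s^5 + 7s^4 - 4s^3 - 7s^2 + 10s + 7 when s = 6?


Using direct substitution:
  -4 * (6)^5 = -31104
  7 * (6)^4 = 9072
  -4 * (6)^3 = -864
  -7 * (6)^2 = -252
  10 * (6)^1 = 60
  constant: 7
Sum = -31104 + 9072 - 864 - 252 + 60 + 7 = -23081


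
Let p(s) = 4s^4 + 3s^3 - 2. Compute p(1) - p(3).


p(1) = 5
p(3) = 403
p(1) - p(3) = 5 - 403 = -398


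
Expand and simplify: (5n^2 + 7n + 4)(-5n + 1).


Distribute each term of the first polynomial:
  (5n^2)(-5n + 1) = -25n^3 + 5n^2
  (7n)(-5n + 1) = -35n^2 + 7n
  (4)(-5n + 1) = -20n + 4
Sum: -25n^3 - 30n^2 - 13n + 4


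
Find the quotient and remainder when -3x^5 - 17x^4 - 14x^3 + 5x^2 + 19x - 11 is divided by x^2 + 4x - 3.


(-3x^5 - 17x^4 - 14x^3 + 5x^2 + 19x - 11) / (x^2 + 4x - 3)
Step 1: -3x^3 * (x^2 + 4x - 3) = -3x^5 - 12x^4 + 9x^3; subtract.
Step 2: -5x^2 * (x^2 + 4x - 3) = -5x^4 - 20x^3 + 15x^2; subtract.
Step 3: -3x * (x^2 + 4x - 3) = -3x^3 - 12x^2 + 9x; subtract.
Step 4: 2 * (x^2 + 4x - 3) = 2x^2 + 8x - 6; subtract.
Quotient: -3x^3 - 5x^2 - 3x + 2, Remainder: 2x - 5


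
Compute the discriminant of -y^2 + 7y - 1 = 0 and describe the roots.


D = b^2 - 4ac = (7)^2 - 4(-1)(-1) = 49 - 4 = 45
Since D > 0: two distinct irrational roots


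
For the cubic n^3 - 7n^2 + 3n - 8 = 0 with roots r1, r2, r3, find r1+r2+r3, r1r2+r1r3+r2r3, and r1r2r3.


Monic cubic n^3+bn^2+cn+d=0: sum=-b, pairwise sum=c, product=-d.
b=-7, c=3, d=-8
r1+r2+r3 = 7
r1r2+r1r3+r2r3 = 3
r1r2r3 = 8


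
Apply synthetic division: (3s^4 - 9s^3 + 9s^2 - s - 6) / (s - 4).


Synthetic division with c = 4. Coefficients: 3, -9, 9, -1, -6
Bring down 3.
  3 * 4 = 12; 12 - 9 = 3
  3 * 4 = 12; 12 + 9 = 21
  21 * 4 = 84; 84 - 1 = 83
  83 * 4 = 332; 332 - 6 = 326
Quotient: 3s^3 + 3s^2 + 21s + 83, Remainder: 326


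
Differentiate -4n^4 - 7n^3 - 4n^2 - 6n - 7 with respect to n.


Apply the power rule term by term:
  d/dn(-4n^4) = -16n^3
  d/dn(-7n^3) = -21n^2
  d/dn(-4n^2) = -8n
  d/dn(-6n) = -6
  d/dn(-7) = 0
p'(n) = -16n^3 - 21n^2 - 8n - 6


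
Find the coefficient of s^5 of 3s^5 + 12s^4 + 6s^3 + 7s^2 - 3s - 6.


Read off the coefficient of s^5: 3


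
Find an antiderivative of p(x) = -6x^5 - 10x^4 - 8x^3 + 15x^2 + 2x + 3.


Reverse power rule on each term:
  ∫ -6x^5 dx = -x^6
  ∫ -10x^4 dx = -2x^5
  ∫ -8x^3 dx = -2x^4
  ∫ 15x^2 dx = 5x^3
  ∫ 2x dx = x^2
  ∫ 3 dx = 3x
F(x) = -x^6 - 2x^5 - 2x^4 + 5x^3 + x^2 + 3x + C


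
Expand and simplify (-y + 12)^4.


Expand (-y + 12)^4 by repeated multiplication:
  (-y + 12)^2 = y^2 - 24y + 144
  (-y + 12)^3 = -y^3 + 36y^2 - 432y + 1728
= y^4 - 48y^3 + 864y^2 - 6912y + 20736


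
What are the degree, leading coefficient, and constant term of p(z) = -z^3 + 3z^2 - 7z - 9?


Highest power of z is 3, with coefficient -1. Constant term is -9.
Degree = 3, leading coefficient = -1, constant term = -9


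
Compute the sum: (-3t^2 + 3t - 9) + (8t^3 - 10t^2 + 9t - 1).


Align terms by degree and add:
  -3t^2 + 3t - 9
+ 8t^3 - 10t^2 + 9t - 1
= 8t^3 - 13t^2 + 12t - 10


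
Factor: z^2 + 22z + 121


Roots satisfy r1 + r2 = -b/a = -22 and r1*r2 = c/a = 121.
So r1 = -11, r2 = -11.
z^2 + 22z + 121 = (z - r1)(z - r2) = (z + 11)(z + 11)


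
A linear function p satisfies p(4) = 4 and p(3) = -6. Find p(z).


p(z) = mz + b. Using p(4)=4, p(3)=-6:
m = (4 + 6)/(4 - 3) = 10/1 = 10
b = 4 - m*(4) = 4 - 40 = -36
p(z) = 10z - 36


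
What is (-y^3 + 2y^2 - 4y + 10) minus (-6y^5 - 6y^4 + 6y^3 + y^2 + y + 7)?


Distribute the minus sign:
  (-y^3 + 2y^2 - 4y + 10)
- (-6y^5 - 6y^4 + 6y^3 + y^2 + y + 7)
Negate second polynomial: 6y^5 + 6y^4 - 6y^3 - y^2 - y - 7
Add: 6y^5 + 6y^4 - 7y^3 + y^2 - 5y + 3


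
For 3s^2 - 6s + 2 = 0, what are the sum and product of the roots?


For as^2+bs+c=0: sum = -b/a, product = c/a.
a=3, b=-6, c=2
Sum = -(-6)/3 = 2
Product = (2)/3 = 2/3


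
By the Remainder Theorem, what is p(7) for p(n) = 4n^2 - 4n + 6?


By the Remainder Theorem, the remainder equals p(7):
  4*(7)^2 = 196
  -4*(7)^1 = -28
  constant: 6
Sum: 196 - 28 + 6 = 174


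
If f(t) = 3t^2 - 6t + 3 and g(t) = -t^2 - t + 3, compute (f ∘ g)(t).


Substitute g(t) into f:
f(g(t)) = 3*(-t^2 - t + 3)^2 + (-6)*(-t^2 - t + 3) + 3
(-t^2 - t + 3)^2 = t^4 + 2t^3 - 5t^2 - 6t + 9
Expand and combine: 3t^4 + 6t^3 - 9t^2 - 12t + 12


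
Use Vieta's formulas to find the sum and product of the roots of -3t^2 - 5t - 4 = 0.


For at^2+bt+c=0: sum = -b/a, product = c/a.
a=-3, b=-5, c=-4
Sum = -(-5)/-3 = -5/3
Product = (-4)/-3 = 4/3


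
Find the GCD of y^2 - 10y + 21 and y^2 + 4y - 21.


Factor each:
  y^2 - 10y + 21 = (y - 3)(y - 7)
  y^2 + 4y - 21 = (y - 3)(y + 7)
Common monic factor: y - 3


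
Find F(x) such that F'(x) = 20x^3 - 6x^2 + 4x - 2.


Reverse power rule on each term:
  ∫ 20x^3 dx = 5x^4
  ∫ -6x^2 dx = -2x^3
  ∫ 4x dx = 2x^2
  ∫ -2 dx = -2x
F(x) = 5x^4 - 2x^3 + 2x^2 - 2x + C


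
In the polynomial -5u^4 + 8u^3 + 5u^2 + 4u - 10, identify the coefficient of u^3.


Read off the coefficient of u^3: 8


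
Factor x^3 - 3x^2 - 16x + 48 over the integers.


Try integer roots (divisors of 48). x=3: p(3)=0.
Divide out (x - 3): quotient is x^2 - 16.
Factor the quadratic: (x + 4)(x - 4)
Result: (x - 3)(x + 4)(x - 4)


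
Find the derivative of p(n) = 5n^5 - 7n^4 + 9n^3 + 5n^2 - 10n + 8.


Apply the power rule term by term:
  d/dn(5n^5) = 25n^4
  d/dn(-7n^4) = -28n^3
  d/dn(9n^3) = 27n^2
  d/dn(5n^2) = 10n
  d/dn(-10n) = -10
  d/dn(8) = 0
p'(n) = 25n^4 - 28n^3 + 27n^2 + 10n - 10


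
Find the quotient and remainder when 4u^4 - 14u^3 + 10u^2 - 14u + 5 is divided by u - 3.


(4u^4 - 14u^3 + 10u^2 - 14u + 5) / (u - 3)
Step 1: 4u^3 * (u - 3) = 4u^4 - 12u^3; subtract.
Step 2: -2u^2 * (u - 3) = -2u^3 + 6u^2; subtract.
Step 3: 4u * (u - 3) = 4u^2 - 12u; subtract.
Step 4: -2 * (u - 3) = -2u + 6; subtract.
Quotient: 4u^3 - 2u^2 + 4u - 2, Remainder: -1


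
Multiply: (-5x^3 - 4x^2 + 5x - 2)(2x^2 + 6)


Distribute each term of the first polynomial:
  (-5x^3)(2x^2 + 6) = -10x^5 - 30x^3
  (-4x^2)(2x^2 + 6) = -8x^4 - 24x^2
  (5x)(2x^2 + 6) = 10x^3 + 30x
  (-2)(2x^2 + 6) = -4x^2 - 12
Sum: -10x^5 - 8x^4 - 20x^3 - 28x^2 + 30x - 12


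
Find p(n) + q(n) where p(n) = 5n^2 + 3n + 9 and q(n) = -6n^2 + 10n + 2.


Align terms by degree and add:
  5n^2 + 3n + 9
  -6n^2 + 10n + 2
= -n^2 + 13n + 11


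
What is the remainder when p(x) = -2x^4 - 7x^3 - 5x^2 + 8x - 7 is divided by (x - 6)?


By the Remainder Theorem, the remainder equals p(6):
  -2*(6)^4 = -2592
  -7*(6)^3 = -1512
  -5*(6)^2 = -180
  8*(6)^1 = 48
  constant: -7
Sum: -2592 - 1512 - 180 + 48 - 7 = -4243


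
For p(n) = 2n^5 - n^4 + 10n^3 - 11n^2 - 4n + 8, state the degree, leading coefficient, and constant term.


Highest power of n is 5, with coefficient 2. Constant term is 8.
Degree = 5, leading coefficient = 2, constant term = 8


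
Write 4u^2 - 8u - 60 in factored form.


Roots satisfy r1 + r2 = -b/a = 2 and r1*r2 = c/a = -15.
So r1 = 5, r2 = -3.
4u^2 - 8u - 60 = 4(u - r1)(u - r2) = 4(u - 5)(u + 3)


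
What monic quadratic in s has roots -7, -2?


p(s) = (s + 7)(s + 2)
Expand: s^2 + 9s + 14


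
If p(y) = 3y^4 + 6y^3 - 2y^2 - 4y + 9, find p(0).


Using direct substitution:
  3 * (0)^4 = 0
  6 * (0)^3 = 0
  -2 * (0)^2 = 0
  -4 * (0)^1 = 0
  constant: 9
Sum = 0 + 0 + 0 + 0 + 9 = 9


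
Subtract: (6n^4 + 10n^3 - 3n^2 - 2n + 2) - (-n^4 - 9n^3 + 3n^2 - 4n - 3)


Distribute the minus sign:
  (6n^4 + 10n^3 - 3n^2 - 2n + 2)
- (-n^4 - 9n^3 + 3n^2 - 4n - 3)
Negate second polynomial: n^4 + 9n^3 - 3n^2 + 4n + 3
Add: 7n^4 + 19n^3 - 6n^2 + 2n + 5


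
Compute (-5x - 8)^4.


Expand (-5x - 8)^4 by repeated multiplication:
  (-5x - 8)^2 = 25x^2 + 80x + 64
  (-5x - 8)^3 = -125x^3 - 600x^2 - 960x - 512
= 625x^4 + 4000x^3 + 9600x^2 + 10240x + 4096


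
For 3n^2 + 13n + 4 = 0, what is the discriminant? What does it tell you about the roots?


D = b^2 - 4ac = (13)^2 - 4(3)(4) = 169 - 48 = 121
Since D > 0: two distinct rational roots


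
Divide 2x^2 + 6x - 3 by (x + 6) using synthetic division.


Synthetic division with c = -6. Coefficients: 2, 6, -3
Bring down 2.
  2 * -6 = -12; -12 + 6 = -6
  -6 * -6 = 36; 36 - 3 = 33
Quotient: 2x - 6, Remainder: 33


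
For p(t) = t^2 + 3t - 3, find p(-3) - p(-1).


p(-3) = -3
p(-1) = -5
p(-3) - p(-1) = -3 + 5 = 2


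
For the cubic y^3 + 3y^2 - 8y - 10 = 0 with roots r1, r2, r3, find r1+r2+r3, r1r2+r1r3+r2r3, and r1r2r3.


Monic cubic y^3+by^2+cy+d=0: sum=-b, pairwise sum=c, product=-d.
b=3, c=-8, d=-10
r1+r2+r3 = -3
r1r2+r1r3+r2r3 = -8
r1r2r3 = 10


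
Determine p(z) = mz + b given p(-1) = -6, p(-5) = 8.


p(z) = mz + b. Using p(-1)=-6, p(-5)=8:
m = (-6 - 8)/(-1 + 5) = -14/4 = -7/2
b = -6 - m*(-1) = -6 - 7/2 = -19/2
p(z) = -(7/2)z - (19/2)


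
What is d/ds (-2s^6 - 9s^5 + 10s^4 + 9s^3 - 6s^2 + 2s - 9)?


Apply the power rule term by term:
  d/ds(-2s^6) = -12s^5
  d/ds(-9s^5) = -45s^4
  d/ds(10s^4) = 40s^3
  d/ds(9s^3) = 27s^2
  d/ds(-6s^2) = -12s
  d/ds(2s) = 2
  d/ds(-9) = 0
p'(s) = -12s^5 - 45s^4 + 40s^3 + 27s^2 - 12s + 2


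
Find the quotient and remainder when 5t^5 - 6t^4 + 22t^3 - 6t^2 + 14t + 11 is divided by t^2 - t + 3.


(5t^5 - 6t^4 + 22t^3 - 6t^2 + 14t + 11) / (t^2 - t + 3)
Step 1: 5t^3 * (t^2 - t + 3) = 5t^5 - 5t^4 + 15t^3; subtract.
Step 2: -t^2 * (t^2 - t + 3) = -t^4 + t^3 - 3t^2; subtract.
Step 3: 6t * (t^2 - t + 3) = 6t^3 - 6t^2 + 18t; subtract.
Step 4: 3 * (t^2 - t + 3) = 3t^2 - 3t + 9; subtract.
Quotient: 5t^3 - t^2 + 6t + 3, Remainder: -t + 2


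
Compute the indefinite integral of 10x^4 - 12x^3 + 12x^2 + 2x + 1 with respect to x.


Reverse power rule on each term:
  ∫ 10x^4 dx = 2x^5
  ∫ -12x^3 dx = -3x^4
  ∫ 12x^2 dx = 4x^3
  ∫ 2x dx = x^2
  ∫ 1 dx = x
F(x) = 2x^5 - 3x^4 + 4x^3 + x^2 + x + C


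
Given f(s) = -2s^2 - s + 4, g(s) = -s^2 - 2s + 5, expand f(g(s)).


Substitute g(s) into f:
f(g(s)) = -2*(-s^2 - 2s + 5)^2 + (-1)*(-s^2 - 2s + 5) + 4
(-s^2 - 2s + 5)^2 = s^4 + 4s^3 - 6s^2 - 20s + 25
Expand and combine: -2s^4 - 8s^3 + 13s^2 + 42s - 51


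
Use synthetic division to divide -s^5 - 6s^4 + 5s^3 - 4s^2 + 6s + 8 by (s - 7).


Synthetic division with c = 7. Coefficients: -1, -6, 5, -4, 6, 8
Bring down -1.
  -1 * 7 = -7; -7 - 6 = -13
  -13 * 7 = -91; -91 + 5 = -86
  -86 * 7 = -602; -602 - 4 = -606
  -606 * 7 = -4242; -4242 + 6 = -4236
  -4236 * 7 = -29652; -29652 + 8 = -29644
Quotient: -s^4 - 13s^3 - 86s^2 - 606s - 4236, Remainder: -29644


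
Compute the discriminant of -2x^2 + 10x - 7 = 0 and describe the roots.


D = b^2 - 4ac = (10)^2 - 4(-2)(-7) = 100 - 56 = 44
Since D > 0: two distinct irrational roots


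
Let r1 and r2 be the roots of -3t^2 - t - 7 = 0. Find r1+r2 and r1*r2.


For at^2+bt+c=0: sum = -b/a, product = c/a.
a=-3, b=-1, c=-7
Sum = -(-1)/-3 = -1/3
Product = (-7)/-3 = 7/3


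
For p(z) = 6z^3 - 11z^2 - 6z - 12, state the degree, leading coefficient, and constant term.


Highest power of z is 3, with coefficient 6. Constant term is -12.
Degree = 3, leading coefficient = 6, constant term = -12


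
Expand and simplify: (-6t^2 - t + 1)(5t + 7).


Distribute each term of the first polynomial:
  (-6t^2)(5t + 7) = -30t^3 - 42t^2
  (-t)(5t + 7) = -5t^2 - 7t
  (1)(5t + 7) = 5t + 7
Sum: -30t^3 - 47t^2 - 2t + 7


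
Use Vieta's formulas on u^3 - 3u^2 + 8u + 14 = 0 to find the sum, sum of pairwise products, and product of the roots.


Monic cubic u^3+bu^2+cu+d=0: sum=-b, pairwise sum=c, product=-d.
b=-3, c=8, d=14
r1+r2+r3 = 3
r1r2+r1r3+r2r3 = 8
r1r2r3 = -14


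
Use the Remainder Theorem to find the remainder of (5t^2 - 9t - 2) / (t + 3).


By the Remainder Theorem, the remainder equals p(-3):
  5*(-3)^2 = 45
  -9*(-3)^1 = 27
  constant: -2
Sum: 45 + 27 - 2 = 70


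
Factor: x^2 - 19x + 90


Roots satisfy r1 + r2 = -b/a = 19 and r1*r2 = c/a = 90.
So r1 = 9, r2 = 10.
x^2 - 19x + 90 = (x - r1)(x - r2) = (x - 9)(x - 10)


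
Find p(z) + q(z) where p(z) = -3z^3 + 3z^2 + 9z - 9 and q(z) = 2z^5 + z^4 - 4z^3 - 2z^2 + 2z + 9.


Align terms by degree and add:
  -3z^3 + 3z^2 + 9z - 9
+ 2z^5 + z^4 - 4z^3 - 2z^2 + 2z + 9
= 2z^5 + z^4 - 7z^3 + z^2 + 11z


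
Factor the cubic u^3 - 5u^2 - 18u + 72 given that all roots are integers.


Try integer roots (divisors of 72). u=3: p(3)=0.
Divide out (u - 3): quotient is u^2 - 2u - 24.
Factor the quadratic: (u - 6)(u + 4)
Result: (u - 3)(u - 6)(u + 4)


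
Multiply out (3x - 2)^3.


Expand (3x - 2)^3 by repeated multiplication:
  (3x - 2)^2 = 9x^2 - 12x + 4
= 27x^3 - 54x^2 + 36x - 8


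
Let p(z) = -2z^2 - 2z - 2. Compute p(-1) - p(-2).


p(-1) = -2
p(-2) = -6
p(-1) - p(-2) = -2 + 6 = 4


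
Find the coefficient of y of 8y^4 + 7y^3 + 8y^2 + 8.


Read off the coefficient of y: 0


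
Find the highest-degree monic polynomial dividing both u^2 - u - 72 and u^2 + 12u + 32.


Factor each:
  u^2 - u - 72 = (u + 8)(u - 9)
  u^2 + 12u + 32 = (u + 8)(u + 4)
Common monic factor: u + 8


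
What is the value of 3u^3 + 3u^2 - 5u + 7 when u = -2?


Using direct substitution:
  3 * (-2)^3 = -24
  3 * (-2)^2 = 12
  -5 * (-2)^1 = 10
  constant: 7
Sum = -24 + 12 + 10 + 7 = 5


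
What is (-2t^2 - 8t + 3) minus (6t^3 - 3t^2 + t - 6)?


Distribute the minus sign:
  (-2t^2 - 8t + 3)
- (6t^3 - 3t^2 + t - 6)
Negate second polynomial: -6t^3 + 3t^2 - t + 6
Add: -6t^3 + t^2 - 9t + 9


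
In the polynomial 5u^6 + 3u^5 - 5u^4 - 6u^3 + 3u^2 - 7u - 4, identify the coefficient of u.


Read off the coefficient of u: -7


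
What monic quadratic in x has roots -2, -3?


p(x) = (x + 2)(x + 3)
Expand: x^2 + 5x + 6


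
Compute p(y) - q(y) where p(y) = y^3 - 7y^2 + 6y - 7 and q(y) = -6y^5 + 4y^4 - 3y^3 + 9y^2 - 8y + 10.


Distribute the minus sign:
  (y^3 - 7y^2 + 6y - 7)
- (-6y^5 + 4y^4 - 3y^3 + 9y^2 - 8y + 10)
Negate second polynomial: 6y^5 - 4y^4 + 3y^3 - 9y^2 + 8y - 10
Add: 6y^5 - 4y^4 + 4y^3 - 16y^2 + 14y - 17


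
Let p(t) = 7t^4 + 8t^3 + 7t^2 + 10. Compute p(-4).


Using direct substitution:
  7 * (-4)^4 = 1792
  8 * (-4)^3 = -512
  7 * (-4)^2 = 112
  0 * (-4)^1 = 0
  constant: 10
Sum = 1792 - 512 + 112 + 0 + 10 = 1402


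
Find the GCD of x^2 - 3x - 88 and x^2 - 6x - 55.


Factor each:
  x^2 - 3x - 88 = (x - 11)(x + 8)
  x^2 - 6x - 55 = (x - 11)(x + 5)
Common monic factor: x - 11


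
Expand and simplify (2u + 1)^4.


Expand (2u + 1)^4 by repeated multiplication:
  (2u + 1)^2 = 4u^2 + 4u + 1
  (2u + 1)^3 = 8u^3 + 12u^2 + 6u + 1
= 16u^4 + 32u^3 + 24u^2 + 8u + 1


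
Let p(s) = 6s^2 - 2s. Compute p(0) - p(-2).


p(0) = 0
p(-2) = 28
p(0) - p(-2) = 0 - 28 = -28


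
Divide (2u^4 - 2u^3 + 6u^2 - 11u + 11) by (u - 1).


(2u^4 - 2u^3 + 6u^2 - 11u + 11) / (u - 1)
Step 1: 2u^3 * (u - 1) = 2u^4 - 2u^3; subtract.
Step 2: 0 * (u - 1) = 0; subtract.
Step 3: 6u * (u - 1) = 6u^2 - 6u; subtract.
Step 4: -5 * (u - 1) = -5u + 5; subtract.
Quotient: 2u^3 + 6u - 5, Remainder: 6


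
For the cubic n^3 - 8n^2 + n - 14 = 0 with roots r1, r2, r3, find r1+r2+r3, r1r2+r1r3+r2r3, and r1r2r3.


Monic cubic n^3+bn^2+cn+d=0: sum=-b, pairwise sum=c, product=-d.
b=-8, c=1, d=-14
r1+r2+r3 = 8
r1r2+r1r3+r2r3 = 1
r1r2r3 = 14


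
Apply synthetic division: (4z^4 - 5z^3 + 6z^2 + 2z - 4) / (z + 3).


Synthetic division with c = -3. Coefficients: 4, -5, 6, 2, -4
Bring down 4.
  4 * -3 = -12; -12 - 5 = -17
  -17 * -3 = 51; 51 + 6 = 57
  57 * -3 = -171; -171 + 2 = -169
  -169 * -3 = 507; 507 - 4 = 503
Quotient: 4z^3 - 17z^2 + 57z - 169, Remainder: 503


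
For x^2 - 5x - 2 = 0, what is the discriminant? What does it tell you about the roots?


D = b^2 - 4ac = (-5)^2 - 4(1)(-2) = 25 + 8 = 33
Since D > 0: two distinct irrational roots


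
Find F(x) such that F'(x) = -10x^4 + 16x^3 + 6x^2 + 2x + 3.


Reverse power rule on each term:
  ∫ -10x^4 dx = -2x^5
  ∫ 16x^3 dx = 4x^4
  ∫ 6x^2 dx = 2x^3
  ∫ 2x dx = x^2
  ∫ 3 dx = 3x
F(x) = -2x^5 + 4x^4 + 2x^3 + x^2 + 3x + C


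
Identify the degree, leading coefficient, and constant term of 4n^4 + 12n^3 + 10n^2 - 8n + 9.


Highest power of n is 4, with coefficient 4. Constant term is 9.
Degree = 4, leading coefficient = 4, constant term = 9


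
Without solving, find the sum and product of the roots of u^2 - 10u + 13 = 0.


For au^2+bu+c=0: sum = -b/a, product = c/a.
a=1, b=-10, c=13
Sum = -(-10)/1 = 10
Product = (13)/1 = 13


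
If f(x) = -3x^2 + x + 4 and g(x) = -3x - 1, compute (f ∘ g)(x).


Substitute g(x) into f:
f(g(x)) = -3*(-3x - 1)^2 + 1*(-3x - 1) + 4
(-3x - 1)^2 = 9x^2 + 6x + 1
Expand and combine: -27x^2 - 21x


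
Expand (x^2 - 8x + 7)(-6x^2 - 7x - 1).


Distribute each term of the first polynomial:
  (x^2)(-6x^2 - 7x - 1) = -6x^4 - 7x^3 - x^2
  (-8x)(-6x^2 - 7x - 1) = 48x^3 + 56x^2 + 8x
  (7)(-6x^2 - 7x - 1) = -42x^2 - 49x - 7
Sum: -6x^4 + 41x^3 + 13x^2 - 41x - 7


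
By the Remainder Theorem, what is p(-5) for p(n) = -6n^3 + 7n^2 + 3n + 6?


By the Remainder Theorem, the remainder equals p(-5):
  -6*(-5)^3 = 750
  7*(-5)^2 = 175
  3*(-5)^1 = -15
  constant: 6
Sum: 750 + 175 - 15 + 6 = 916


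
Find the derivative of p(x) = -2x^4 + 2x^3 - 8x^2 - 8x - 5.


Apply the power rule term by term:
  d/dx(-2x^4) = -8x^3
  d/dx(2x^3) = 6x^2
  d/dx(-8x^2) = -16x
  d/dx(-8x) = -8
  d/dx(-5) = 0
p'(x) = -8x^3 + 6x^2 - 16x - 8


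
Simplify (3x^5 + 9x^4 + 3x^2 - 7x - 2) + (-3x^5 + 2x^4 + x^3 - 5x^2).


Align terms by degree and add:
  3x^5 + 9x^4 + 3x^2 - 7x - 2
  -3x^5 + 2x^4 + x^3 - 5x^2
= 11x^4 + x^3 - 2x^2 - 7x - 2


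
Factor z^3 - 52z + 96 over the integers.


Try integer roots (divisors of 96). z=6: p(6)=0.
Divide out (z - 6): quotient is z^2 + 6z - 16.
Factor the quadratic: (z + 8)(z - 2)
Result: (z - 6)(z + 8)(z - 2)


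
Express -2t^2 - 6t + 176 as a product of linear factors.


Roots satisfy r1 + r2 = -b/a = -3 and r1*r2 = c/a = -88.
So r1 = -11, r2 = 8.
-2t^2 - 6t + 176 = -2(t - r1)(t - r2) = -2(t + 11)(t - 8)


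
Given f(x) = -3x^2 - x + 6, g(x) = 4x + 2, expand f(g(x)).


Substitute g(x) into f:
f(g(x)) = -3*(4x + 2)^2 + (-1)*(4x + 2) + 6
(4x + 2)^2 = 16x^2 + 16x + 4
Expand and combine: -48x^2 - 52x - 8


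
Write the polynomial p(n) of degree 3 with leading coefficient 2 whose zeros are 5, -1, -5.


p(n) = 2(n - 5)(n + 1)(n + 5)
Expand: 2n^3 + 2n^2 - 50n - 50


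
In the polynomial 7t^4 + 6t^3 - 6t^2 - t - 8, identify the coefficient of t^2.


Read off the coefficient of t^2: -6


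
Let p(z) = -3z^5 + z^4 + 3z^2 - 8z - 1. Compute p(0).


Using direct substitution:
  -3 * (0)^5 = 0
  1 * (0)^4 = 0
  0 * (0)^3 = 0
  3 * (0)^2 = 0
  -8 * (0)^1 = 0
  constant: -1
Sum = 0 + 0 + 0 + 0 + 0 - 1 = -1


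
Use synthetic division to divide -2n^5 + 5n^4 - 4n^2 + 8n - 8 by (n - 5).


Synthetic division with c = 5. Coefficients: -2, 5, 0, -4, 8, -8
Bring down -2.
  -2 * 5 = -10; -10 + 5 = -5
  -5 * 5 = -25; -25 + 0 = -25
  -25 * 5 = -125; -125 - 4 = -129
  -129 * 5 = -645; -645 + 8 = -637
  -637 * 5 = -3185; -3185 - 8 = -3193
Quotient: -2n^4 - 5n^3 - 25n^2 - 129n - 637, Remainder: -3193


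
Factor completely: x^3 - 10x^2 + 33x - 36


Try integer roots (divisors of -36). x=3: p(3)=0.
Divide out (x - 3): quotient is x^2 - 7x + 12.
Factor the quadratic: (x - 4)(x - 3)
Result: (x - 3)(x - 4)(x - 3)


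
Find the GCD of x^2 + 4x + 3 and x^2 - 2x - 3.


Factor each:
  x^2 + 4x + 3 = (x + 1)(x + 3)
  x^2 - 2x - 3 = (x + 1)(x - 3)
Common monic factor: x + 1


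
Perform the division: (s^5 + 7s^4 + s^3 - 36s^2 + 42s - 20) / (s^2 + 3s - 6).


(s^5 + 7s^4 + s^3 - 36s^2 + 42s - 20) / (s^2 + 3s - 6)
Step 1: s^3 * (s^2 + 3s - 6) = s^5 + 3s^4 - 6s^3; subtract.
Step 2: 4s^2 * (s^2 + 3s - 6) = 4s^4 + 12s^3 - 24s^2; subtract.
Step 3: -5s * (s^2 + 3s - 6) = -5s^3 - 15s^2 + 30s; subtract.
Step 4: 3 * (s^2 + 3s - 6) = 3s^2 + 9s - 18; subtract.
Quotient: s^3 + 4s^2 - 5s + 3, Remainder: 3s - 2


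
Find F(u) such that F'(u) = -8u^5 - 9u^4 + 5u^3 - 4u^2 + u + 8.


Reverse power rule on each term:
  ∫ -8u^5 du = -(4/3)u^6
  ∫ -9u^4 du = -(9/5)u^5
  ∫ 5u^3 du = (5/4)u^4
  ∫ -4u^2 du = -(4/3)u^3
  ∫ u du = (1/2)u^2
  ∫ 8 du = 8u
F(u) = -(4/3)u^6 - (9/5)u^5 + (5/4)u^4 - (4/3)u^3 + (1/2)u^2 + 8u + C


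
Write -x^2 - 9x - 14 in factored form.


Roots satisfy r1 + r2 = -b/a = -9 and r1*r2 = c/a = 14.
So r1 = -2, r2 = -7.
-x^2 - 9x - 14 = -(x - r1)(x - r2) = -(x + 2)(x + 7)


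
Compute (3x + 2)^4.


Expand (3x + 2)^4 by repeated multiplication:
  (3x + 2)^2 = 9x^2 + 12x + 4
  (3x + 2)^3 = 27x^3 + 54x^2 + 36x + 8
= 81x^4 + 216x^3 + 216x^2 + 96x + 16


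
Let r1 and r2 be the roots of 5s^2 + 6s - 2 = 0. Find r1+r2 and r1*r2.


For as^2+bs+c=0: sum = -b/a, product = c/a.
a=5, b=6, c=-2
Sum = -(6)/5 = -6/5
Product = (-2)/5 = -2/5


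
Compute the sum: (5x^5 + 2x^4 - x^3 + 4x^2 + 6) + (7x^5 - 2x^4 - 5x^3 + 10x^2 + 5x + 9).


Align terms by degree and add:
  5x^5 + 2x^4 - x^3 + 4x^2 + 6
+ 7x^5 - 2x^4 - 5x^3 + 10x^2 + 5x + 9
= 12x^5 - 6x^3 + 14x^2 + 5x + 15


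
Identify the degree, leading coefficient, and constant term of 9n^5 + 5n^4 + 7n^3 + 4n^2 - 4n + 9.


Highest power of n is 5, with coefficient 9. Constant term is 9.
Degree = 5, leading coefficient = 9, constant term = 9


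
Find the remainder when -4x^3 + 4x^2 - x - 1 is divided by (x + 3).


By the Remainder Theorem, the remainder equals p(-3):
  -4*(-3)^3 = 108
  4*(-3)^2 = 36
  -1*(-3)^1 = 3
  constant: -1
Sum: 108 + 36 + 3 - 1 = 146


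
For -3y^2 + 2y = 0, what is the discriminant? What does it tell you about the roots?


D = b^2 - 4ac = (2)^2 - 4(-3)(0) = 4 = 4
Since D > 0: two distinct rational roots


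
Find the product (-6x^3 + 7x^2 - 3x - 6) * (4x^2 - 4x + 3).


Distribute each term of the first polynomial:
  (-6x^3)(4x^2 - 4x + 3) = -24x^5 + 24x^4 - 18x^3
  (7x^2)(4x^2 - 4x + 3) = 28x^4 - 28x^3 + 21x^2
  (-3x)(4x^2 - 4x + 3) = -12x^3 + 12x^2 - 9x
  (-6)(4x^2 - 4x + 3) = -24x^2 + 24x - 18
Sum: -24x^5 + 52x^4 - 58x^3 + 9x^2 + 15x - 18


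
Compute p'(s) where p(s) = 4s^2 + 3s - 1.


Apply the power rule term by term:
  d/ds(4s^2) = 8s
  d/ds(3s) = 3
  d/ds(-1) = 0
p'(s) = 8s + 3


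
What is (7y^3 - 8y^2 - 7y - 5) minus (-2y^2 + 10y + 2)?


Distribute the minus sign:
  (7y^3 - 8y^2 - 7y - 5)
- (-2y^2 + 10y + 2)
Negate second polynomial: 2y^2 - 10y - 2
Add: 7y^3 - 6y^2 - 17y - 7


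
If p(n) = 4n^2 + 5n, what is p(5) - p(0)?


p(5) = 125
p(0) = 0
p(5) - p(0) = 125 = 125


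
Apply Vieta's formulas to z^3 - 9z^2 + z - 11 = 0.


Monic cubic z^3+bz^2+cz+d=0: sum=-b, pairwise sum=c, product=-d.
b=-9, c=1, d=-11
r1+r2+r3 = 9
r1r2+r1r3+r2r3 = 1
r1r2r3 = 11


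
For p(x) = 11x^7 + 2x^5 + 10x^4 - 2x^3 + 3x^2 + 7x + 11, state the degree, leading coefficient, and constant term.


Highest power of x is 7, with coefficient 11. Constant term is 11.
Degree = 7, leading coefficient = 11, constant term = 11


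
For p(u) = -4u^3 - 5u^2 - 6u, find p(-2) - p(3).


p(-2) = 24
p(3) = -171
p(-2) - p(3) = 24 + 171 = 195


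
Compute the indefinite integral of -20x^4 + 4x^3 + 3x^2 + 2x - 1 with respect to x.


Reverse power rule on each term:
  ∫ -20x^4 dx = -4x^5
  ∫ 4x^3 dx = x^4
  ∫ 3x^2 dx = x^3
  ∫ 2x dx = x^2
  ∫ -1 dx = -x
F(x) = -4x^5 + x^4 + x^3 + x^2 - x + C


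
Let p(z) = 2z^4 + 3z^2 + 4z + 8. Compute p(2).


Using direct substitution:
  2 * (2)^4 = 32
  0 * (2)^3 = 0
  3 * (2)^2 = 12
  4 * (2)^1 = 8
  constant: 8
Sum = 32 + 0 + 12 + 8 + 8 = 60


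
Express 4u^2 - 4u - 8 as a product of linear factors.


Roots satisfy r1 + r2 = -b/a = 1 and r1*r2 = c/a = -2.
So r1 = 2, r2 = -1.
4u^2 - 4u - 8 = 4(u - r1)(u - r2) = 4(u - 2)(u + 1)


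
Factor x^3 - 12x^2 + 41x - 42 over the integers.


Try integer roots (divisors of -42). x=2: p(2)=0.
Divide out (x - 2): quotient is x^2 - 10x + 21.
Factor the quadratic: (x - 3)(x - 7)
Result: (x - 2)(x - 3)(x - 7)


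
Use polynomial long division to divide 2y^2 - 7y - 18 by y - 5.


(2y^2 - 7y - 18) / (y - 5)
Step 1: 2y * (y - 5) = 2y^2 - 10y; subtract.
Step 2: 3 * (y - 5) = 3y - 15; subtract.
Quotient: 2y + 3, Remainder: -3


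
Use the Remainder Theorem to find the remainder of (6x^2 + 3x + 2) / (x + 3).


By the Remainder Theorem, the remainder equals p(-3):
  6*(-3)^2 = 54
  3*(-3)^1 = -9
  constant: 2
Sum: 54 - 9 + 2 = 47


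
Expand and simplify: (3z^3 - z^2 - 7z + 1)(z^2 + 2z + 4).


Distribute each term of the first polynomial:
  (3z^3)(z^2 + 2z + 4) = 3z^5 + 6z^4 + 12z^3
  (-z^2)(z^2 + 2z + 4) = -z^4 - 2z^3 - 4z^2
  (-7z)(z^2 + 2z + 4) = -7z^3 - 14z^2 - 28z
  (1)(z^2 + 2z + 4) = z^2 + 2z + 4
Sum: 3z^5 + 5z^4 + 3z^3 - 17z^2 - 26z + 4


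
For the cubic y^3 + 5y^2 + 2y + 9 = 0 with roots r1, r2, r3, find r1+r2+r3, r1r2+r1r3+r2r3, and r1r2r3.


Monic cubic y^3+by^2+cy+d=0: sum=-b, pairwise sum=c, product=-d.
b=5, c=2, d=9
r1+r2+r3 = -5
r1r2+r1r3+r2r3 = 2
r1r2r3 = -9


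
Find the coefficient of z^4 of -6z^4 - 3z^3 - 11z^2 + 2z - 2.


Read off the coefficient of z^4: -6


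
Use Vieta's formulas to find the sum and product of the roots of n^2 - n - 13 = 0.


For an^2+bn+c=0: sum = -b/a, product = c/a.
a=1, b=-1, c=-13
Sum = -(-1)/1 = 1
Product = (-13)/1 = -13


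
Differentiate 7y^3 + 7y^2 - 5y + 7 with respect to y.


Apply the power rule term by term:
  d/dy(7y^3) = 21y^2
  d/dy(7y^2) = 14y
  d/dy(-5y) = -5
  d/dy(7) = 0
p'(y) = 21y^2 + 14y - 5


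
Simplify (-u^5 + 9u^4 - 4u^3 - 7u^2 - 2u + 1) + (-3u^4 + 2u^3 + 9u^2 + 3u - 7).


Align terms by degree and add:
  -u^5 + 9u^4 - 4u^3 - 7u^2 - 2u + 1
  -3u^4 + 2u^3 + 9u^2 + 3u - 7
= -u^5 + 6u^4 - 2u^3 + 2u^2 + u - 6


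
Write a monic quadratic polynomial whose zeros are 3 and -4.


p(t) = (t - 3)(t + 4)
Expand: t^2 + t - 12


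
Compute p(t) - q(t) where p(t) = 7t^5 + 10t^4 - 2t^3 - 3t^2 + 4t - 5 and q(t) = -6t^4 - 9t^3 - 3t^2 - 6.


Distribute the minus sign:
  (7t^5 + 10t^4 - 2t^3 - 3t^2 + 4t - 5)
- (-6t^4 - 9t^3 - 3t^2 - 6)
Negate second polynomial: 6t^4 + 9t^3 + 3t^2 + 6
Add: 7t^5 + 16t^4 + 7t^3 + 4t + 1


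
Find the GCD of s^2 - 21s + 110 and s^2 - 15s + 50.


Factor each:
  s^2 - 21s + 110 = (s - 10)(s - 11)
  s^2 - 15s + 50 = (s - 10)(s - 5)
Common monic factor: s - 10


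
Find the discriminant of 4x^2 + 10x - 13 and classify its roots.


D = b^2 - 4ac = (10)^2 - 4(4)(-13) = 100 + 208 = 308
Since D > 0: two distinct irrational roots


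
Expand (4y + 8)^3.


Expand (4y + 8)^3 by repeated multiplication:
  (4y + 8)^2 = 16y^2 + 64y + 64
= 64y^3 + 384y^2 + 768y + 512


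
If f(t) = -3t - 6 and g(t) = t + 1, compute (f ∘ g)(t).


Substitute g(t) into f:
f(g(t)) = -3*(t + 1) + (-6)
Expand and combine: -3t - 9


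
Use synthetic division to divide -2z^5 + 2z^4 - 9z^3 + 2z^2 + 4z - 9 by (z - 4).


Synthetic division with c = 4. Coefficients: -2, 2, -9, 2, 4, -9
Bring down -2.
  -2 * 4 = -8; -8 + 2 = -6
  -6 * 4 = -24; -24 - 9 = -33
  -33 * 4 = -132; -132 + 2 = -130
  -130 * 4 = -520; -520 + 4 = -516
  -516 * 4 = -2064; -2064 - 9 = -2073
Quotient: -2z^4 - 6z^3 - 33z^2 - 130z - 516, Remainder: -2073


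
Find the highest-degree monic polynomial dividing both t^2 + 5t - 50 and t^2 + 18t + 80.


Factor each:
  t^2 + 5t - 50 = (t + 10)(t - 5)
  t^2 + 18t + 80 = (t + 10)(t + 8)
Common monic factor: t + 10


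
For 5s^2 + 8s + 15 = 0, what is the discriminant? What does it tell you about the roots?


D = b^2 - 4ac = (8)^2 - 4(5)(15) = 64 - 300 = -236
Since D < 0: two complex conjugate roots (no real roots)


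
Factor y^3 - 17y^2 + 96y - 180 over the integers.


Try integer roots (divisors of -180). y=6: p(6)=0.
Divide out (y - 6): quotient is y^2 - 11y + 30.
Factor the quadratic: (y - 6)(y - 5)
Result: (y - 6)(y - 6)(y - 5)


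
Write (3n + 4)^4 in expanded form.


Expand (3n + 4)^4 by repeated multiplication:
  (3n + 4)^2 = 9n^2 + 24n + 16
  (3n + 4)^3 = 27n^3 + 108n^2 + 144n + 64
= 81n^4 + 432n^3 + 864n^2 + 768n + 256


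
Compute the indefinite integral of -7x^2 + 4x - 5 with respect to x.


Reverse power rule on each term:
  ∫ -7x^2 dx = -(7/3)x^3
  ∫ 4x dx = 2x^2
  ∫ -5 dx = -5x
F(x) = -(7/3)x^3 + 2x^2 - 5x + C


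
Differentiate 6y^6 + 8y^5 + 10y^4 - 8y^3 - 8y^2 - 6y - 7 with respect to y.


Apply the power rule term by term:
  d/dy(6y^6) = 36y^5
  d/dy(8y^5) = 40y^4
  d/dy(10y^4) = 40y^3
  d/dy(-8y^3) = -24y^2
  d/dy(-8y^2) = -16y
  d/dy(-6y) = -6
  d/dy(-7) = 0
p'(y) = 36y^5 + 40y^4 + 40y^3 - 24y^2 - 16y - 6


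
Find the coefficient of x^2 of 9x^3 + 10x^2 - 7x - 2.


Read off the coefficient of x^2: 10


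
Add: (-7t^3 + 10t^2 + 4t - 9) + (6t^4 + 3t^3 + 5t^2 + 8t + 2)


Align terms by degree and add:
  -7t^3 + 10t^2 + 4t - 9
+ 6t^4 + 3t^3 + 5t^2 + 8t + 2
= 6t^4 - 4t^3 + 15t^2 + 12t - 7


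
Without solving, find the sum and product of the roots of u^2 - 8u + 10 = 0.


For au^2+bu+c=0: sum = -b/a, product = c/a.
a=1, b=-8, c=10
Sum = -(-8)/1 = 8
Product = (10)/1 = 10


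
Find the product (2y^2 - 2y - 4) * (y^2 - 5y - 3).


Distribute each term of the first polynomial:
  (2y^2)(y^2 - 5y - 3) = 2y^4 - 10y^3 - 6y^2
  (-2y)(y^2 - 5y - 3) = -2y^3 + 10y^2 + 6y
  (-4)(y^2 - 5y - 3) = -4y^2 + 20y + 12
Sum: 2y^4 - 12y^3 + 26y + 12


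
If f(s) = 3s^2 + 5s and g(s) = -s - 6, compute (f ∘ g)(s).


Substitute g(s) into f:
f(g(s)) = 3*(-s - 6)^2 + 5*(-s - 6)
(-s - 6)^2 = s^2 + 12s + 36
Expand and combine: 3s^2 + 31s + 78


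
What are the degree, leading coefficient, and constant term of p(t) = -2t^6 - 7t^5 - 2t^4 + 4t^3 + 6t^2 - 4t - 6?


Highest power of t is 6, with coefficient -2. Constant term is -6.
Degree = 6, leading coefficient = -2, constant term = -6


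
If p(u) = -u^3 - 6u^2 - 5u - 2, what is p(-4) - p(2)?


p(-4) = -14
p(2) = -44
p(-4) - p(2) = -14 + 44 = 30


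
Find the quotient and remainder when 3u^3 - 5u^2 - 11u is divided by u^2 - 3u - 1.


(3u^3 - 5u^2 - 11u) / (u^2 - 3u - 1)
Step 1: 3u * (u^2 - 3u - 1) = 3u^3 - 9u^2 - 3u; subtract.
Step 2: 4 * (u^2 - 3u - 1) = 4u^2 - 12u - 4; subtract.
Quotient: 3u + 4, Remainder: 4u + 4


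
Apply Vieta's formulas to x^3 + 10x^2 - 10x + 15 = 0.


Monic cubic x^3+bx^2+cx+d=0: sum=-b, pairwise sum=c, product=-d.
b=10, c=-10, d=15
r1+r2+r3 = -10
r1r2+r1r3+r2r3 = -10
r1r2r3 = -15


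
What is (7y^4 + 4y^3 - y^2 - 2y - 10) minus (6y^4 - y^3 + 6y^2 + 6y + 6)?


Distribute the minus sign:
  (7y^4 + 4y^3 - y^2 - 2y - 10)
- (6y^4 - y^3 + 6y^2 + 6y + 6)
Negate second polynomial: -6y^4 + y^3 - 6y^2 - 6y - 6
Add: y^4 + 5y^3 - 7y^2 - 8y - 16


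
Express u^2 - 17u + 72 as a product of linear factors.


Roots satisfy r1 + r2 = -b/a = 17 and r1*r2 = c/a = 72.
So r1 = 9, r2 = 8.
u^2 - 17u + 72 = (u - r1)(u - r2) = (u - 9)(u - 8)


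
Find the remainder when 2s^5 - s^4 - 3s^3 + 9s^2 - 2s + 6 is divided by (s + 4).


By the Remainder Theorem, the remainder equals p(-4):
  2*(-4)^5 = -2048
  -1*(-4)^4 = -256
  -3*(-4)^3 = 192
  9*(-4)^2 = 144
  -2*(-4)^1 = 8
  constant: 6
Sum: -2048 - 256 + 192 + 144 + 8 + 6 = -1954


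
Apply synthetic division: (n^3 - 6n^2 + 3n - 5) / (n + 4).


Synthetic division with c = -4. Coefficients: 1, -6, 3, -5
Bring down 1.
  1 * -4 = -4; -4 - 6 = -10
  -10 * -4 = 40; 40 + 3 = 43
  43 * -4 = -172; -172 - 5 = -177
Quotient: n^2 - 10n + 43, Remainder: -177


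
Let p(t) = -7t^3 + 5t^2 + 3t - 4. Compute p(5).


Using direct substitution:
  -7 * (5)^3 = -875
  5 * (5)^2 = 125
  3 * (5)^1 = 15
  constant: -4
Sum = -875 + 125 + 15 - 4 = -739


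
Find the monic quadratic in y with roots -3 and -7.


p(y) = (y + 3)(y + 7)
Expand: y^2 + 10y + 21


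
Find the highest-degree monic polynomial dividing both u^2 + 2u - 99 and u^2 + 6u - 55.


Factor each:
  u^2 + 2u - 99 = (u + 11)(u - 9)
  u^2 + 6u - 55 = (u + 11)(u - 5)
Common monic factor: u + 11


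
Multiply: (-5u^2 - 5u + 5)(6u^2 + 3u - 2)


Distribute each term of the first polynomial:
  (-5u^2)(6u^2 + 3u - 2) = -30u^4 - 15u^3 + 10u^2
  (-5u)(6u^2 + 3u - 2) = -30u^3 - 15u^2 + 10u
  (5)(6u^2 + 3u - 2) = 30u^2 + 15u - 10
Sum: -30u^4 - 45u^3 + 25u^2 + 25u - 10


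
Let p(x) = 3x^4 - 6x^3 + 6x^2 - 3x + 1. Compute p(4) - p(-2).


p(4) = 469
p(-2) = 127
p(4) - p(-2) = 469 - 127 = 342


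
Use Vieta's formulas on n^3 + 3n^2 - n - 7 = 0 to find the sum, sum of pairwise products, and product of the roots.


Monic cubic n^3+bn^2+cn+d=0: sum=-b, pairwise sum=c, product=-d.
b=3, c=-1, d=-7
r1+r2+r3 = -3
r1r2+r1r3+r2r3 = -1
r1r2r3 = 7


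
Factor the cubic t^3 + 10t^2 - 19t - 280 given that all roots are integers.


Try integer roots (divisors of -280). t=-7: p(-7)=0.
Divide out (t + 7): quotient is t^2 + 3t - 40.
Factor the quadratic: (t - 5)(t + 8)
Result: (t + 7)(t - 5)(t + 8)


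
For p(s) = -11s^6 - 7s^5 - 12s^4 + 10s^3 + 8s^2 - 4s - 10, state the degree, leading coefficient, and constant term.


Highest power of s is 6, with coefficient -11. Constant term is -10.
Degree = 6, leading coefficient = -11, constant term = -10


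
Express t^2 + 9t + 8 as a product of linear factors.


Roots satisfy r1 + r2 = -b/a = -9 and r1*r2 = c/a = 8.
So r1 = -1, r2 = -8.
t^2 + 9t + 8 = (t - r1)(t - r2) = (t + 1)(t + 8)


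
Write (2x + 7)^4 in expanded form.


Expand (2x + 7)^4 by repeated multiplication:
  (2x + 7)^2 = 4x^2 + 28x + 49
  (2x + 7)^3 = 8x^3 + 84x^2 + 294x + 343
= 16x^4 + 224x^3 + 1176x^2 + 2744x + 2401


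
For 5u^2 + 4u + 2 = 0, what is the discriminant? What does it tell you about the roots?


D = b^2 - 4ac = (4)^2 - 4(5)(2) = 16 - 40 = -24
Since D < 0: two complex conjugate roots (no real roots)


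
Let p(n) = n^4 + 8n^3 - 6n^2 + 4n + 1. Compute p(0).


Using direct substitution:
  1 * (0)^4 = 0
  8 * (0)^3 = 0
  -6 * (0)^2 = 0
  4 * (0)^1 = 0
  constant: 1
Sum = 0 + 0 + 0 + 0 + 1 = 1


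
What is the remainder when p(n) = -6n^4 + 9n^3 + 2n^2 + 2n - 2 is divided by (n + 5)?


By the Remainder Theorem, the remainder equals p(-5):
  -6*(-5)^4 = -3750
  9*(-5)^3 = -1125
  2*(-5)^2 = 50
  2*(-5)^1 = -10
  constant: -2
Sum: -3750 - 1125 + 50 - 10 - 2 = -4837


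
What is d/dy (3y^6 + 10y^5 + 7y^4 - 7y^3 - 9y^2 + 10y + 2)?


Apply the power rule term by term:
  d/dy(3y^6) = 18y^5
  d/dy(10y^5) = 50y^4
  d/dy(7y^4) = 28y^3
  d/dy(-7y^3) = -21y^2
  d/dy(-9y^2) = -18y
  d/dy(10y) = 10
  d/dy(2) = 0
p'(y) = 18y^5 + 50y^4 + 28y^3 - 21y^2 - 18y + 10


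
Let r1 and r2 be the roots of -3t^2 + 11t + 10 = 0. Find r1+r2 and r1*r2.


For at^2+bt+c=0: sum = -b/a, product = c/a.
a=-3, b=11, c=10
Sum = -(11)/-3 = 11/3
Product = (10)/-3 = -10/3


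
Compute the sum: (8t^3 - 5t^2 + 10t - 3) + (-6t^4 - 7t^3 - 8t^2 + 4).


Align terms by degree and add:
  8t^3 - 5t^2 + 10t - 3
  -6t^4 - 7t^3 - 8t^2 + 4
= -6t^4 + t^3 - 13t^2 + 10t + 1


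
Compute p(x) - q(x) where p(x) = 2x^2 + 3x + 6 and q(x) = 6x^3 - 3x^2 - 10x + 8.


Distribute the minus sign:
  (2x^2 + 3x + 6)
- (6x^3 - 3x^2 - 10x + 8)
Negate second polynomial: -6x^3 + 3x^2 + 10x - 8
Add: -6x^3 + 5x^2 + 13x - 2


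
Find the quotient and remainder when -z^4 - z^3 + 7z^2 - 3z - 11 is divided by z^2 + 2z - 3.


(-z^4 - z^3 + 7z^2 - 3z - 11) / (z^2 + 2z - 3)
Step 1: -z^2 * (z^2 + 2z - 3) = -z^4 - 2z^3 + 3z^2; subtract.
Step 2: z * (z^2 + 2z - 3) = z^3 + 2z^2 - 3z; subtract.
Step 3: 2 * (z^2 + 2z - 3) = 2z^2 + 4z - 6; subtract.
Quotient: -z^2 + z + 2, Remainder: -4z - 5


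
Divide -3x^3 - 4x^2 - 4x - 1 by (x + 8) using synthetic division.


Synthetic division with c = -8. Coefficients: -3, -4, -4, -1
Bring down -3.
  -3 * -8 = 24; 24 - 4 = 20
  20 * -8 = -160; -160 - 4 = -164
  -164 * -8 = 1312; 1312 - 1 = 1311
Quotient: -3x^2 + 20x - 164, Remainder: 1311
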